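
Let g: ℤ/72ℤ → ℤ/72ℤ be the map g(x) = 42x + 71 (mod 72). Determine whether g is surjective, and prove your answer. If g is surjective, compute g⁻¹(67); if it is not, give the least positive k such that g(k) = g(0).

Since gcd(42, 72) = 6, we have 42x ≡ 0 (mod 6) for all x, so g(x) ≡ 5 (mod 6).
But 0 ≢ 5 (mod 6), so 0 ∈ ℤ/72ℤ has no preimage. Hence g is not surjective.
Since g is not surjective, we find the least positive k with g(k) = g(0): this means 42k ≡ 0 (mod 72), i.e. 72 ∣ 42k. Since gcd(42, 72) = 6, dividing through by 6 this holds exactly when 12 ∣ 7k, and as gcd(7, 12) = 1, exactly when 12 ∣ k.
The smallest positive such k is 12.

12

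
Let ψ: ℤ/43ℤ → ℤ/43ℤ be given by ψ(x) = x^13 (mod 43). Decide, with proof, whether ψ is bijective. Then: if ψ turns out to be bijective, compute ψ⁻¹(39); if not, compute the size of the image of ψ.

Since 43 is prime, the nonzero elements of ℤ/43ℤ form a cyclic group of order 42.
As gcd(13, 42) = 1, raising to the 13th power is a bijection on this group: if s^13 ≡ t^13 then (st^{−1})^13 = 1, and the only element of order dividing gcd(13, 42) = 1 is 1, so s = t.
With ψ(0) = 0 this makes ψ injective on all of ℤ/43ℤ, hence bijective (finite equal-size domain and codomain). In particular ψ is bijective.
Since ψ is bijective, we find the preimage of 39. The inverse of x ↦ x^13 on (ℤ/43ℤ)^× is x ↦ x^13, because 13·13 = 169 = 4·42 + 1 ≡ 1 (mod 42) and x^{42} = 1 for x ≠ 0 (Fermat). So ψ⁻¹(39) = 39^13 mod 43.
Repeated squaring mod 43: 39^1 ≡ 39, 39^2 ≡ 39² = 1521 ≡ 16, 39^4 ≡ 16² = 256 ≡ 41, 39^8 ≡ 41² = 1681 ≡ 4. Since 13 = 8 + 4 + 1, 39^13 ≡ 4·41·39: 4·41 = 164 ≡ 35, then 35·39 = 1365 ≡ 32. So 39^13 ≡ 32 (mod 43).
Hence ψ⁻¹(39) = 32.

32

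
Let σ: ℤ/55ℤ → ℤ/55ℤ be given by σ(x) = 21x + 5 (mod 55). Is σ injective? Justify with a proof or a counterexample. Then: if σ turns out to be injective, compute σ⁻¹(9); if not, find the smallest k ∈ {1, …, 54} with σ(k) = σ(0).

29

Suppose σ(x_1) = σ(x_2) in ℤ/55ℤ. Then 21x_1 + 5 ≡ 21x_2 + 5 (mod 55), therefore 21(x_1 − x_2) ≡ 0 (mod 55).
Since gcd(21, 55) = 1, 21 is invertible modulo 55, therefore x_1 − x_2 ≡ 0 (mod 55), i.e. x_1 = x_2.
So σ is injective.
We now compute 21⁻¹ mod 55 explicitly. Euclid's algorithm: 55 = 2·21 + 13, 21 = 1·13 + 8, 13 = 1·8 + 5, 8 = 1·5 + 3, 5 = 1·3 + 2, 3 = 1·2 + 1; back-substituting gives 1 = 21·21 − 8·55, so 21⁻¹ ≡ 21 (mod 55).
Since σ is injective, we compute σ⁻¹(9): solve 21x + 5 ≡ 9 (mod 55), i.e. 21x ≡ 4 (mod 55).
Multiplying by 21⁻¹ = 21 gives x ≡ 21·4 = 84 = 1·55 + 29 ≡ 29 (mod 55).
Check: σ(29) = 21·29 + 5 = 614 = 11·55 + 9 ≡ 9 (mod 55).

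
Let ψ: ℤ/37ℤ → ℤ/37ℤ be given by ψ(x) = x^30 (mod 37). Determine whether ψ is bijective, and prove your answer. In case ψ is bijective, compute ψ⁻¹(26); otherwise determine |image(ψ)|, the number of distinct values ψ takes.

ψ(3): Repeated squaring mod 37: 3^1 ≡ 3, 3^2 ≡ 3² = 9, 3^4 ≡ 9² = 81 ≡ 7, 3^8 ≡ 7² = 49 ≡ 12, 3^16 ≡ 12² = 144 ≡ 33. Since 30 = 16 + 8 + 4 + 2, 3^30 ≡ 33·12·7·9: 33·12 = 396 ≡ 26, then 26·7 = 182 ≡ 34, then 34·9 = 306 ≡ 10. So 3^30 ≡ 10 (mod 37).
ψ(4): Repeated squaring mod 37: 4^1 ≡ 4, 4^2 ≡ 4² = 16, 4^4 ≡ 16² = 256 ≡ 34, 4^8 ≡ 34² = 1156 ≡ 9, 4^16 ≡ 9² = 81 ≡ 7. Since 30 = 16 + 8 + 4 + 2, 4^30 ≡ 7·9·34·16: 7·9 = 63 ≡ 26, then 26·34 = 884 ≡ 33, then 33·16 = 528 ≡ 10. So 4^30 ≡ 10 (mod 37).
So ψ(3) = ψ(4) = 10 while 3 ≠ 4, so ψ is not injective, hence not bijective.
Since ψ is not bijective, we determine |image(ψ)|. Computing x^30 mod 37 for each x (by repeated squaring, reducing mod 37 at every step), the values ψ(0), ψ(1), …, ψ(36) are: 0, 1, 11, 10, 10, 27, 36, 10, 36, 26, 1, 1, 26, 27, 36, 11, 26, 11, 27, 27, 11, 26, 11, 36, 27, 26, 1, 1, 26, 36, 10, 36, 27, 10, 10, 11, 1.
The distinct values are {0, 1, 10, 11, 26, 27, 36}; there are 7 of them.

7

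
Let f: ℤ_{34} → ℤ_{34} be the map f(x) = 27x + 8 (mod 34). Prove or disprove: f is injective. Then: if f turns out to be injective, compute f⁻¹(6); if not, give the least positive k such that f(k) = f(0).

10

Suppose f(a) = f(b) in ℤ_{34}. Then 27a + 8 ≡ 27b + 8 (mod 34), hence 27(a − b) ≡ 0 (mod 34).
Since gcd(27, 34) = 1, 27 is invertible modulo 34, therefore a − b ≡ 0 (mod 34), i.e. a = b.
Hence f is injective.
We now compute 27⁻¹ mod 34 explicitly. Euclid's algorithm: 34 = 1·27 + 7, 27 = 3·7 + 6, 7 = 1·6 + 1; back-substituting gives 1 = 29·27 − 23·34, so 27⁻¹ ≡ 29 (mod 34).
Since f is injective, we find f⁻¹(6): we need 27x ≡ 6 − 8 ≡ 32 (mod 34). Using 27⁻¹ = 29: x ≡ 29·32 = 928 = 27·34 + 10, so x = 10.
Check: f(10) = 27·10 + 8 = 278 = 8·34 + 6 ≡ 6 (mod 34).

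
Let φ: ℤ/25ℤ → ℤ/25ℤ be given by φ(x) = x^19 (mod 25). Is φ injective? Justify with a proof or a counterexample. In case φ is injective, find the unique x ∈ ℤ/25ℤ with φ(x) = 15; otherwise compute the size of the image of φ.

21

φ(0) = 0^19 = 0.
φ(5): Repeated squaring mod 25: 5^1 ≡ 5, 5^2 ≡ 5² = 25 ≡ 0, 5^4 ≡ 0² = 0, 5^8 ≡ 0² = 0, 5^16 ≡ 0² = 0. Since 19 = 16 + 2 + 1, 5^19 ≡ 0·0·5: 0·0 = 0, then 0·5 = 0. So 5^19 ≡ 0 (mod 25).
So φ(0) = φ(5) = 0 while 0 ≠ 5, so φ is not injective.
Since φ is not injective, we determine |image(φ)|. Computing x^19 mod 25 for each x (by repeated squaring, reducing mod 25 at every step), the values φ(0), φ(1), …, φ(24) are: 0, 1, 13, 17, 19, 0, 21, 18, 22, 14, 0, 16, 23, 2, 9, 0, 11, 3, 7, 4, 0, 6, 8, 12, 24.
The distinct values are {0, 1, 2, 3, 4, 6, 7, 8, 9, 11, 12, 13, 14, 16, 17, 18, 19, 21, 22, 23, 24}; there are 21 of them.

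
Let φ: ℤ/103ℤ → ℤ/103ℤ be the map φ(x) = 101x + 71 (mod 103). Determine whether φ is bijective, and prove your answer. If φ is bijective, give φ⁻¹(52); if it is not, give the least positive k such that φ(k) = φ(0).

Suppose φ(a) = φ(b) in ℤ/103ℤ. Then 101a + 71 ≡ 101b + 71 (mod 103), thus 101(a − b) ≡ 0 (mod 103).
Since gcd(101, 103) = 1, 101 is invertible modulo 103, thus a − b ≡ 0 (mod 103), i.e. a = b.
We now compute 101⁻¹ mod 103 explicitly. Euclid's algorithm: 103 = 1·101 + 2, 101 = 50·2 + 1; back-substituting gives 1 = 51·101 − 50·103, so 101⁻¹ ≡ 51 (mod 103).
For any y ∈ ℤ/103ℤ, x = 51(y − 71) mod 103 satisfies φ(x) = 101·51(y − 71) + 71 ≡ y (since 101·51 ≡ 1 mod 103). So every y has a preimage.
Therefore φ is bijective.
Since φ is bijective, we compute φ⁻¹(52): solve 101x + 71 ≡ 52 (mod 103), i.e. 101x ≡ 84 (mod 103).
Multiplying by 101⁻¹ = 51 gives x ≡ 51·84 = 4284 = 41·103 + 61 ≡ 61 (mod 103).
Check: φ(61) = 101·61 + 71 = 6232 = 60·103 + 52 ≡ 52 (mod 103).

61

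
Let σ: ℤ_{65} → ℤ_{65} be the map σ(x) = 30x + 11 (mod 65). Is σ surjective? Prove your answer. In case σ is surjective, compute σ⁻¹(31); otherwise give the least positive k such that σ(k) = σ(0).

13

Since gcd(30, 65) = 5, we have 30x ≡ 0 (mod 5) for all x, so σ(x) ≡ 1 (mod 5).
But 0 ≢ 1 (mod 5), so 0 ∈ ℤ_{65} has no preimage. Therefore σ is not surjective.
Since σ is not surjective, we find the least positive k with σ(k) = σ(0): this means 30k ≡ 0 (mod 65), i.e. 65 ∣ 30k. Since gcd(30, 65) = 5, dividing through by 5 this holds exactly when 13 ∣ 6k, and as gcd(6, 13) = 1, exactly when 13 ∣ k.
The smallest positive such k is 13.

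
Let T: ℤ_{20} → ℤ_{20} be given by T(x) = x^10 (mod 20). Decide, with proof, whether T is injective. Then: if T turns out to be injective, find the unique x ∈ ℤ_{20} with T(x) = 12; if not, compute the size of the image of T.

T(4): Repeated squaring mod 20: 4^1 ≡ 4, 4^2 ≡ 4² = 16, 4^4 ≡ 16² = 256 ≡ 16, 4^8 ≡ 16² = 256 ≡ 16. Since 10 = 8 + 2, 4^10 ≡ 16·16: 16·16 = 256 ≡ 16. So 4^10 ≡ 16 (mod 20).
T(6): Repeated squaring mod 20: 6^1 ≡ 6, 6^2 ≡ 6² = 36 ≡ 16, 6^4 ≡ 16² = 256 ≡ 16, 6^8 ≡ 16² = 256 ≡ 16. Since 10 = 8 + 2, 6^10 ≡ 16·16: 16·16 = 256 ≡ 16. So 6^10 ≡ 16 (mod 20).
So T(4) = T(6) = 16 while 4 ≠ 6, hence T is not injective.
Since T is not injective, we determine |image(T)|. Computing x^10 mod 20 for each x (by repeated squaring, reducing mod 20 at every step), the values T(0), T(1), …, T(19) are: 0, 1, 4, 9, 16, 5, 16, 9, 4, 1, 0, 1, 4, 9, 16, 5, 16, 9, 4, 1.
The distinct values are {0, 1, 4, 5, 9, 16}; there are 6 of them.

6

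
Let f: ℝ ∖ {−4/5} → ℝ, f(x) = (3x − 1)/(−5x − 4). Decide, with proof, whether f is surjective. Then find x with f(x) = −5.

If f(x) = −3/5, cross-multiplying gives −5(3x − 1) = 3(−5x − 4), which simplifies to 5 = −12 — false.  So −3/5 has no preimage and f is not surjective.
Solving f(x) = −5: cross-multiplying gives 3x − 1 = −5(−5x − 4), which rearranges to −22x = 21, so x = −21/22.

-21/22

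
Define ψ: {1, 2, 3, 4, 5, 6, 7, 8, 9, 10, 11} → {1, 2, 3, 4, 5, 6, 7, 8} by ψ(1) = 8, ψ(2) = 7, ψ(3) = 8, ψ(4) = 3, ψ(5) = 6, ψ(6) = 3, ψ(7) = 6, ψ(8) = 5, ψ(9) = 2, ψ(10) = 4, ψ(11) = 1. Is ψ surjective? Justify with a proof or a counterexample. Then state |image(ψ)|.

8

Every element of the codomain has a preimage: 1 = ψ(11), 2 = ψ(9), 3 = ψ(4), 4 = ψ(10), 5 = ψ(8), 6 = ψ(5), 7 = ψ(2), 8 = ψ(1).
Thus ψ is surjective.
The image of ψ is {1, 2, 3, 4, 5, 6, 7, 8}, which has 8 elements.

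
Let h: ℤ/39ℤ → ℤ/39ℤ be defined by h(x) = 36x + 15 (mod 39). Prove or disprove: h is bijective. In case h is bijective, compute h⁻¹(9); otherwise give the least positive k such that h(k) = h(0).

Recall that h is injective if h(a) = h(b) implies a = b.
We have gcd(36, 39) = 3 > 1. Taking a = 0 and b = 13: h(0) = 15 and h(13) = 36·13 + 15 = 483 ≡ 15 (mod 39).
So h(0) = h(13) while 0 ≠ 13, so h is not injective, hence not bijective.
Since h is not bijective, we find the least positive k with h(k) = h(0): this means 36k ≡ 0 (mod 39), i.e. 39 ∣ 36k. Since gcd(36, 39) = 3, dividing through by 3 this holds exactly when 13 ∣ 12k, and as gcd(12, 13) = 1, exactly when 13 ∣ k.
The smallest positive such k is 13.

13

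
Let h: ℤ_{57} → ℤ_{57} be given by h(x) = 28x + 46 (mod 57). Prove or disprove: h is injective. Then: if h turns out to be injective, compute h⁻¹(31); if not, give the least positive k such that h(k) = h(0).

30

If h(s) = h(t), then 28s ≡ 28t (mod 57). Because gcd(28, 57) = 1, we may cancel 28 to get s ≡ t (mod 57).
Therefore h is injective.
We now compute 28⁻¹ mod 57 explicitly. Euclid's algorithm: 57 = 2·28 + 1; back-substituting gives 1 = 55·28 − 27·57, so 28⁻¹ ≡ 55 (mod 57).
Since h is injective, we compute h⁻¹(31): solve 28x + 46 ≡ 31 (mod 57), i.e. 28x ≡ 42 (mod 57).
Multiplying by 28⁻¹ = 55 gives x ≡ 55·42 = 2310 = 40·57 + 30 ≡ 30 (mod 57).
Check: h(30) = 28·30 + 46 = 886 = 15·57 + 31 ≡ 31 (mod 57).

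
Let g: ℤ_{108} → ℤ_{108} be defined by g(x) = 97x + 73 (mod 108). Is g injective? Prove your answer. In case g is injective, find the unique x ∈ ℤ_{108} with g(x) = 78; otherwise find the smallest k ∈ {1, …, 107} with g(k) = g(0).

29

Suppose g(a) = g(b) in ℤ_{108}. Then 97a + 73 ≡ 97b + 73 (mod 108), hence 97(a − b) ≡ 0 (mod 108).
Since gcd(97, 108) = 1, 97 is invertible modulo 108, therefore a − b ≡ 0 (mod 108), i.e. a = b.
Therefore g is injective.
We now compute 97⁻¹ mod 108 explicitly. Euclid's algorithm: 108 = 1·97 + 11, 97 = 8·11 + 9, 11 = 1·9 + 2, 9 = 4·2 + 1; back-substituting gives 1 = 49·97 − 44·108, so 97⁻¹ ≡ 49 (mod 108).
Since g is injective, we find g⁻¹(78): we need 97x ≡ 78 − 73 ≡ 5 (mod 108). Using 97⁻¹ = 49: x ≡ 49·5 = 245 = 2·108 + 29, so x = 29.
Check: g(29) = 97·29 + 73 = 2886 = 26·108 + 78 ≡ 78 (mod 108).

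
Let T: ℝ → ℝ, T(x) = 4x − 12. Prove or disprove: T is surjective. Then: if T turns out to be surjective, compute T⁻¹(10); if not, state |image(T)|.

For any y ∈ ℝ, x = (y + 12)/4 satisfies T(x) = y.
Therefore T is surjective.
Since T is surjective, we compute T⁻¹(10) = (10 + 12)/4 = 11/2.

11/2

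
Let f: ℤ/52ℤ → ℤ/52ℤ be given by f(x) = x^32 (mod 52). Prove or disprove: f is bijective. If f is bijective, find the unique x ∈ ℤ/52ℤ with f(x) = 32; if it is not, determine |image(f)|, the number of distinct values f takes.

f(1) = 1^32 = 1.
f(5): Repeated squaring mod 52: 5^1 ≡ 5, 5^2 ≡ 5² = 25, 5^4 ≡ 25² = 625 ≡ 1, 5^8 ≡ 1² = 1, 5^16 ≡ 1² = 1, 5^32 ≡ 1² = 1. So 5^32 ≡ 1 (mod 52).
So f(1) = f(5) = 1 while 1 ≠ 5, thus f is not injective, hence not bijective.
Since f is not bijective, we determine |image(f)|. Computing x^32 mod 52 for each x (by repeated squaring, reducing mod 52 at every step), the values f(0), f(1), …, f(51) are: 0, 1, 48, 9, 16, 1, 16, 29, 40, 29, 48, 9, 40, 13, 40, 9, 48, 29, 40, 29, 16, 1, 16, 9, 48, 1, 0, 1, 48, 9, 16, 1, 16, 29, 40, 29, 48, 9, 40, 13, 40, 9, 48, 29, 40, 29, 16, 1, 16, 9, 48, 1.
The distinct values are {0, 1, 9, 13, 16, 29, 40, 48}; there are 8 of them.

8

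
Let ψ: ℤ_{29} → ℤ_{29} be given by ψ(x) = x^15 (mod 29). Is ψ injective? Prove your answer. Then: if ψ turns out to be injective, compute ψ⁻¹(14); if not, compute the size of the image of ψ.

Since 29 is prime, the nonzero elements of ℤ_{29} form a cyclic group of order 28.
As gcd(15, 28) = 1, raising to the 15th power is a bijection on this group: if a^15 ≡ b^15 then (ab^{−1})^15 = 1, and the only element of order dividing gcd(15, 28) = 1 is 1, so a = b.
With ψ(0) = 0 this makes ψ injective on all of ℤ_{29}, hence bijective (finite equal-size domain and codomain). In particular ψ is injective.
Since ψ is injective, we find the preimage of 14. The inverse of x ↦ x^15 on (ℤ_{29})^× is x ↦ x^15, because 15·15 = 225 = 8·28 + 1 ≡ 1 (mod 28) and x^{28} = 1 for x ≠ 0 (Fermat). So ψ⁻¹(14) = 14^15 mod 29.
Repeated squaring mod 29: 14^1 ≡ 14, 14^2 ≡ 14² = 196 ≡ 22, 14^4 ≡ 22² = 484 ≡ 20, 14^8 ≡ 20² = 400 ≡ 23. Since 15 = 8 + 4 + 2 + 1, 14^15 ≡ 23·20·22·14: 23·20 = 460 ≡ 25, then 25·22 = 550 ≡ 28, then 28·14 = 392 ≡ 15. So 14^15 ≡ 15 (mod 29).
Hence ψ⁻¹(14) = 15.

15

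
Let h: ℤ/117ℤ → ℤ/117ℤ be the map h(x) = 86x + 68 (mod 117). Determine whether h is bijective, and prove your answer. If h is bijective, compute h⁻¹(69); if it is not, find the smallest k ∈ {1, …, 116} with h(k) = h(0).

83

By definition, injectivity means: for all u, v in the domain, h(u) = h(v) implies u = v.
Suppose h(u) = h(v) in ℤ/117ℤ. Then 86u + 68 ≡ 86v + 68 (mod 117), hence 86(u − v) ≡ 0 (mod 117).
Since gcd(86, 117) = 1, 86 is invertible modulo 117, therefore u − v ≡ 0 (mod 117), i.e. u = v.
We now compute 86⁻¹ mod 117 explicitly. Euclid's algorithm: 117 = 1·86 + 31, 86 = 2·31 + 24, 31 = 1·24 + 7, 24 = 3·7 + 3, 7 = 2·3 + 1; back-substituting gives 1 = 83·86 − 61·117, so 86⁻¹ ≡ 83 (mod 117).
For any y ∈ ℤ/117ℤ, x = 83(y − 68) mod 117 satisfies h(x) = 86·83(y − 68) + 68 ≡ y (since 86·83 ≡ 1 mod 117). So every y has a preimage.
Thus h is bijective.
Since h is bijective, we find h⁻¹(69): we need 86x ≡ 69 − 68 ≡ 1 (mod 117). Using 86⁻¹ = 83: x ≡ 83·1 = 83, so x = 83.
Check: h(83) = 86·83 + 68 = 7206 = 61·117 + 69 ≡ 69 (mod 117).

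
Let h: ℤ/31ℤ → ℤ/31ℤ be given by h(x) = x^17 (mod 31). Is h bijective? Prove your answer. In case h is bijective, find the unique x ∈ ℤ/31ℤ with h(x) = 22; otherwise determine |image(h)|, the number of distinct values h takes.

3

Since 31 is prime, the nonzero elements of ℤ/31ℤ form a cyclic group of order 30.
As gcd(17, 30) = 1, raising to the 17th power is a bijection on this group: if a^17 ≡ b^17 then (ab^{−1})^17 = 1, and the only element of order dividing gcd(17, 30) = 1 is 1, so a = b.
With h(0) = 0 this makes h injective on all of ℤ/31ℤ, hence bijective (finite equal-size domain and codomain). In particular h is bijective.
Since h is bijective, we find the preimage of 22. The inverse of x ↦ x^17 on (ℤ/31ℤ)^× is x ↦ x^23, because 17·23 = 391 = 13·30 + 1 ≡ 1 (mod 30) and x^{30} = 1 for x ≠ 0 (Fermat). So h⁻¹(22) = 22^23 mod 31.
Repeated squaring mod 31: 22^1 ≡ 22, 22^2 ≡ 22² = 484 ≡ 19, 22^4 ≡ 19² = 361 ≡ 20, 22^8 ≡ 20² = 400 ≡ 28, 22^16 ≡ 28² = 784 ≡ 9. Since 23 = 16 + 4 + 2 + 1, 22^23 ≡ 9·20·19·22: 9·20 = 180 ≡ 25, then 25·19 = 475 ≡ 10, then 10·22 = 220 ≡ 3. So 22^23 ≡ 3 (mod 31).
Hence h⁻¹(22) = 3.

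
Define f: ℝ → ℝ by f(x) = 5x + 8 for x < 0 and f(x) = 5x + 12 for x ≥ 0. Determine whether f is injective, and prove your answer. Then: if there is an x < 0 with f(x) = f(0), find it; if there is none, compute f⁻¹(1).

Both pieces are strictly increasing (slopes 5 and 5), so each is injective on its own interval.
The left piece maps (−∞, 0) onto (−∞, 8); the right piece maps [0, ∞) onto [12, ∞).
These images are disjoint, so no value is attained by both pieces. So f is injective.
Because the two images are disjoint, no x < 0 has f(x) = f(0), so we compute f⁻¹(1): 1 lies in (−∞, 8), so solve 5x + 8 = 1: x = (1 − 8)/5 = −7/5.

-7/5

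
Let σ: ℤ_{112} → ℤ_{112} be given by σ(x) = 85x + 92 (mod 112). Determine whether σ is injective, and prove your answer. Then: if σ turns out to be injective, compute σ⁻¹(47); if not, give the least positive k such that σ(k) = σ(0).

39

Recall: σ is injective if σ(a) = σ(b) implies a = b.
Suppose σ(a) = σ(b) in ℤ_{112}. Then 85a + 92 ≡ 85b + 92 (mod 112), thus 85(a − b) ≡ 0 (mod 112).
Since gcd(85, 112) = 1, 85 is invertible modulo 112, therefore a − b ≡ 0 (mod 112), i.e. a = b.
Thus σ is injective.
We now compute 85⁻¹ mod 112 explicitly. Euclid's algorithm: 112 = 1·85 + 27, 85 = 3·27 + 4, 27 = 6·4 + 3, 4 = 1·3 + 1; back-substituting gives 1 = 29·85 − 22·112, so 85⁻¹ ≡ 29 (mod 112).
Since σ is injective, we compute σ⁻¹(47): solve 85x + 92 ≡ 47 (mod 112), i.e. 85x ≡ 67 (mod 112).
Multiplying by 85⁻¹ = 29 gives x ≡ 29·67 = 1943 = 17·112 + 39 ≡ 39 (mod 112).
Check: σ(39) = 85·39 + 92 = 3407 = 30·112 + 47 ≡ 47 (mod 112).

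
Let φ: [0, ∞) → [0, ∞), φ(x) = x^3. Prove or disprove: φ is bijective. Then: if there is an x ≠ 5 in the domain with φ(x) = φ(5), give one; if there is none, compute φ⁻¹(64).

On [0, ∞), x ↦ x^3 is strictly increasing (injective) and for any y ∈ [0, ∞) the 3rd root y^{1/3} lies in [0, ∞) (surjective). So φ is bijective.
Since x ↦ x^3 is strictly increasing on [0, ∞), it is injective there, so no x ≠ 5 in the domain has φ(x) = φ(5). We therefore compute φ⁻¹(64) = 64^{1/3} = 4 (indeed 4^3 = 64).

4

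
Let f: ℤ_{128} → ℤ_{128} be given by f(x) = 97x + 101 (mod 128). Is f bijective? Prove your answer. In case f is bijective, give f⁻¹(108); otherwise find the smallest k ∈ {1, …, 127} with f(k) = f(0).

103

Suppose f(u) = f(v) in ℤ_{128}. Then 97u + 101 ≡ 97v + 101 (mod 128), therefore 97(u − v) ≡ 0 (mod 128).
Since gcd(97, 128) = 1, 97 is invertible modulo 128, hence u − v ≡ 0 (mod 128), i.e. u = v.
We now compute 97⁻¹ mod 128 explicitly. Euclid's algorithm: 128 = 1·97 + 31, 97 = 3·31 + 4, 31 = 7·4 + 3, 4 = 1·3 + 1; back-substituting gives 1 = 33·97 − 25·128, so 97⁻¹ ≡ 33 (mod 128).
Then y ↦ 33(y − 101) is a two-sided inverse to f, so every y ∈ ℤ_{128} has a preimage.
Thus f is bijective.
Since f is bijective, we find f⁻¹(108): we need 97x ≡ 108 − 101 ≡ 7 (mod 128). Using 97⁻¹ = 33: x ≡ 33·7 = 231 = 1·128 + 103, so x = 103.
Check: f(103) = 97·103 + 101 = 10092 = 78·128 + 108 ≡ 108 (mod 128).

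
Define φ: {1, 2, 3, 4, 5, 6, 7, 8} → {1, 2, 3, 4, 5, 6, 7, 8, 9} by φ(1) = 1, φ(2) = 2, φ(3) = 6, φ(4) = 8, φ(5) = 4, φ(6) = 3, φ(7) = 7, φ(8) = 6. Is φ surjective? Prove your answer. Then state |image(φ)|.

7

No element maps to 5, so φ is not surjective.
The image of φ is {1, 2, 3, 4, 6, 7, 8}, which has 7 elements.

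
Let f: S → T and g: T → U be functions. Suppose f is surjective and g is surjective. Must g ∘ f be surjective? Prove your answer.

surjective

Let c ∈ U. Since g is surjective, there is b ∈ T with g(b) = c. Since f is surjective, there is a ∈ S with f(a) = b.
Then (g ∘ f)(a) = g(b) = c. Hence g ∘ f is surjective.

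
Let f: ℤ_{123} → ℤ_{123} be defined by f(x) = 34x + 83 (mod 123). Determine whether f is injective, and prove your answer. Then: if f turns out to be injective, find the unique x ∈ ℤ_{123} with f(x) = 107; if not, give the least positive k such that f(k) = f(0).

If f(x_1) = f(x_2), then 34x_1 ≡ 34x_2 (mod 123). Because gcd(34, 123) = 1, we may cancel 34 to get x_1 ≡ x_2 (mod 123).
Therefore f is injective.
We now compute 34⁻¹ mod 123 explicitly. Euclid's algorithm: 123 = 3·34 + 21, 34 = 1·21 + 13, 21 = 1·13 + 8, 13 = 1·8 + 5, 8 = 1·5 + 3, 5 = 1·3 + 2, 3 = 1·2 + 1; back-substituting gives 1 = 76·34 − 21·123, so 34⁻¹ ≡ 76 (mod 123).
Since f is injective, we find f⁻¹(107): we need 34x ≡ 107 − 83 ≡ 24 (mod 123). Using 34⁻¹ = 76: x ≡ 76·24 = 1824 = 14·123 + 102, so x = 102.
Check: f(102) = 34·102 + 83 = 3551 = 28·123 + 107 ≡ 107 (mod 123).

102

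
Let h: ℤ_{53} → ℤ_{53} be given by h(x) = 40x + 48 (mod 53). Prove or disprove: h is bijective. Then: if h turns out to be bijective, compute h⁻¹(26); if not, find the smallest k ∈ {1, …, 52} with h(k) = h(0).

Suppose h(x_1) = h(x_2) in ℤ_{53}. Then 40x_1 + 48 ≡ 40x_2 + 48 (mod 53), thus 40(x_1 − x_2) ≡ 0 (mod 53).
Since gcd(40, 53) = 1, 40 is invertible modulo 53, therefore x_1 − x_2 ≡ 0 (mod 53), i.e. x_1 = x_2.
We now compute 40⁻¹ mod 53 explicitly. Euclid's algorithm: 53 = 1·40 + 13, 40 = 3·13 + 1; back-substituting gives 1 = 4·40 − 3·53, so 40⁻¹ ≡ 4 (mod 53).
For any y ∈ ℤ_{53}, x = 4(y − 48) mod 53 satisfies h(x) = 40·4(y − 48) + 48 ≡ y (since 40·4 ≡ 1 mod 53). So every y has a preimage.
Hence h is bijective.
Since h is bijective, we compute h⁻¹(26): solve 40x + 48 ≡ 26 (mod 53), i.e. 40x ≡ 31 (mod 53).
Multiplying by 40⁻¹ = 4 gives x ≡ 4·31 = 124 = 2·53 + 18 ≡ 18 (mod 53).
Check: h(18) = 40·18 + 48 = 768 = 14·53 + 26 ≡ 26 (mod 53).

18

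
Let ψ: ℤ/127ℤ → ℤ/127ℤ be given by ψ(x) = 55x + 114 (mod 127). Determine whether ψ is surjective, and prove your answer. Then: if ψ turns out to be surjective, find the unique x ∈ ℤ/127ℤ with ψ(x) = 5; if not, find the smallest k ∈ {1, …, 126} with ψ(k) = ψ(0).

95

Since gcd(55, 127) = 1, 55 is invertible modulo 127. Euclid's algorithm: 127 = 2·55 + 17, 55 = 3·17 + 4, 17 = 4·4 + 1; back-substituting gives 1 = 97·55 − 42·127, so 55⁻¹ ≡ 97 (mod 127).
For any y ∈ ℤ/127ℤ, x = 97(y − 114) mod 127 satisfies ψ(x) = 55·97(y − 114) + 114 ≡ y (since 55·97 ≡ 1 mod 127). So every y has a preimage.
So ψ is surjective.
Since ψ is surjective, we find ψ⁻¹(5): we need 55x ≡ 5 − 114 ≡ 18 (mod 127). Using 55⁻¹ = 97: x ≡ 97·18 = 1746 = 13·127 + 95, so x = 95.
Check: ψ(95) = 55·95 + 114 = 5339 = 42·127 + 5 ≡ 5 (mod 127).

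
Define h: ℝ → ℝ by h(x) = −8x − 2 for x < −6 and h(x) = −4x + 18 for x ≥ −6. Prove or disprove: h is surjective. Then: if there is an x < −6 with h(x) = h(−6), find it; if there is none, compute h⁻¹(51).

Both pieces are strictly decreasing (slopes −8 and −4), so each is injective on its own interval.
The left piece maps (−∞, −6) onto (46, ∞); the right piece maps [−6, ∞) onto (−∞, 42].
The union (46, ∞) ∪ (−∞, 42] omits the interval between 46 and 42; in particular 46 has no preimage. So h is not surjective.
Because the two images are disjoint, no x < −6 has h(x) = h(−6), so we compute h⁻¹(51): 51 lies in (46, ∞), so solve −8x − 2 = 51: x = (51 + 2)/(−8) = −53/8.

-53/8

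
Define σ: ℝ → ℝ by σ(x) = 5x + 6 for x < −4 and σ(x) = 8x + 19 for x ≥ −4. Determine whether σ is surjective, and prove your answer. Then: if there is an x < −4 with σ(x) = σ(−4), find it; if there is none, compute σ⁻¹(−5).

Both pieces are strictly increasing (slopes 5 and 8), so each is injective on its own interval.
The left piece maps (−∞, −4) onto (−∞, −14); the right piece maps [−4, ∞) onto [−13, ∞).
The union (−∞, −14) ∪ [−13, ∞) omits the interval between −14 and −13; in particular −14 has no preimage. So σ is not surjective.
Because the two images are disjoint, no x < −4 has σ(x) = σ(−4), so we compute σ⁻¹(−5): −5 lies in [−13, ∞), so solve 8x + 19 = −5: x = (−5 − 19)/8 = −3.

-3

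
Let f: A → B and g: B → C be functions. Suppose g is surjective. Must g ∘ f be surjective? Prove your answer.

No. Take A = {0}, B = C = {0, 1, 2, 3, 4, 5}, f(0) = 0, and g = identity (surjective).
Then (g ∘ f)(0) = 0, and 5 ∈ C has no preimage under g ∘ f, so g ∘ f is not surjective.

not surjective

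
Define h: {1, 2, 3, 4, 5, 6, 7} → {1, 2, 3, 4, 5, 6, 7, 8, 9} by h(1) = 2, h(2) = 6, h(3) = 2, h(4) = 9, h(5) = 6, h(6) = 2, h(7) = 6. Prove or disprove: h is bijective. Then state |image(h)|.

3

h(1) = 2 = h(3) with 1 ≠ 3, so h is not injective, hence not bijective.
The image of h is {2, 6, 9}, which has 3 elements.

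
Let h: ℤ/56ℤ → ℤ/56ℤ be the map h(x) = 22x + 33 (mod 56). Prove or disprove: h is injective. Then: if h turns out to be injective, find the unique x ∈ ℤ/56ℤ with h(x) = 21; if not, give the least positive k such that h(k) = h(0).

By definition, injectivity means: for all u, v in the domain, h(u) = h(v) implies u = v.
We have gcd(22, 56) = 2 > 1. Taking u = 0 and v = 28: h(0) = 33 and h(28) = 22·28 + 33 = 649 ≡ 33 (mod 56).
So h(0) = h(28) while 0 ≠ 28, thus h is not injective.
Since h is not injective, we find the least positive k with h(k) = h(0): this means 22k ≡ 0 (mod 56), i.e. 56 ∣ 22k. Since gcd(22, 56) = 2, dividing through by 2 this holds exactly when 28 ∣ 11k, and as gcd(11, 28) = 1, exactly when 28 ∣ k.
The smallest positive such k is 28.

28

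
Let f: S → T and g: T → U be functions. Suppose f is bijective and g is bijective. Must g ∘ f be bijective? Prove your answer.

Injectivity: if g(f(x_1)) = g(f(x_2)) then f(x_1) = f(x_2) (g injective) so x_1 = x_2 (f injective).
Surjectivity: for c ∈ U pick b with g(b) = c, then a with f(a) = b; then (g ∘ f)(a) = c.
Thus g ∘ f is bijective.

bijective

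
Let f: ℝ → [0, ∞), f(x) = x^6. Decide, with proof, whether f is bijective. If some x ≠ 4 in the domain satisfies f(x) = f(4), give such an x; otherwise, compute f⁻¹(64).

-4

f(4) = 4096 = (−4)^6 = f(−4) (since 6 is even), with 4 ≠ −4. So f is not injective, hence not bijective.
For the follow-up, such an x exists: taking x = −4 ∈ ℝ gives f(−4) = 4096 = f(4) with −4 ≠ 4.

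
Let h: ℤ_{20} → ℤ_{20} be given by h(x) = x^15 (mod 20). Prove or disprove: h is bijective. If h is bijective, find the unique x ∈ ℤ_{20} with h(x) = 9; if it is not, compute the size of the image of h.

15

h(0) = 0^15 = 0.
h(10): Repeated squaring mod 20: 10^1 ≡ 10, 10^2 ≡ 10² = 100 ≡ 0, 10^4 ≡ 0² = 0, 10^8 ≡ 0² = 0. Since 15 = 8 + 4 + 2 + 1, 10^15 ≡ 0·0·0·10: 0·0 = 0, then 0·0 = 0, then 0·10 = 0. So 10^15 ≡ 0 (mod 20).
So h(0) = h(10) = 0 while 0 ≠ 10, thus h is not injective, hence not bijective.
Since h is not bijective, we determine |image(h)|. Computing x^15 mod 20 for each x (by repeated squaring, reducing mod 20 at every step), the values h(0), h(1), …, h(19) are: 0, 1, 8, 7, 4, 5, 16, 3, 12, 9, 0, 11, 8, 17, 4, 15, 16, 13, 12, 19.
The distinct values are {0, 1, 3, 4, 5, 7, 8, 9, 11, 12, 13, 15, 16, 17, 19}; there are 15 of them.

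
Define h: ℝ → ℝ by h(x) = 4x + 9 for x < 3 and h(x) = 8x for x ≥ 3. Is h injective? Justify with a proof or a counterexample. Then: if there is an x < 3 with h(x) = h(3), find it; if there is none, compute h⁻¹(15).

3/2

Both pieces are strictly increasing (slopes 4 and 8), so each is injective on its own interval.
The left piece maps (−∞, 3) onto (−∞, 21); the right piece maps [3, ∞) onto [24, ∞).
These images are disjoint, so no value is attained by both pieces. Thus h is injective.
Because the two images are disjoint, no x < 3 has h(x) = h(3), so we compute h⁻¹(15): 15 lies in (−∞, 21), so solve 4x + 9 = 15: x = (15 − 9)/4 = 3/2.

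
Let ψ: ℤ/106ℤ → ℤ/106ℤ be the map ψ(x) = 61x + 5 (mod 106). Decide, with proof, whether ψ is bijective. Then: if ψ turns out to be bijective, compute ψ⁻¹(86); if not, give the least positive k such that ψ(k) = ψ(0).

83

Suppose ψ(x_1) = ψ(x_2) in ℤ/106ℤ. Then 61x_1 + 5 ≡ 61x_2 + 5 (mod 106), therefore 61(x_1 − x_2) ≡ 0 (mod 106).
Since gcd(61, 106) = 1, 61 is invertible modulo 106, thus x_1 − x_2 ≡ 0 (mod 106), i.e. x_1 = x_2.
We now compute 61⁻¹ mod 106 explicitly. Euclid's algorithm: 106 = 1·61 + 45, 61 = 1·45 + 16, 45 = 2·16 + 13, 16 = 1·13 + 3, 13 = 4·3 + 1; back-substituting gives 1 = 73·61 − 42·106, so 61⁻¹ ≡ 73 (mod 106).
Then y ↦ 73(y − 5) is a two-sided inverse to ψ, so every y ∈ ℤ/106ℤ has a preimage.
So ψ is bijective.
Since ψ is bijective, we find ψ⁻¹(86): we need 61x ≡ 86 − 5 ≡ 81 (mod 106). Using 61⁻¹ = 73: x ≡ 73·81 = 5913 = 55·106 + 83, so x = 83.
Check: ψ(83) = 61·83 + 5 = 5068 = 47·106 + 86 ≡ 86 (mod 106).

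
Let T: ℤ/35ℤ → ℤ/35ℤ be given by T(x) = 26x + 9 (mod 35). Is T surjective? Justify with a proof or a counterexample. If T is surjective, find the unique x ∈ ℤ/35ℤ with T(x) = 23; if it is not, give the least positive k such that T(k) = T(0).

14

Since gcd(26, 35) = 1, 26 is invertible modulo 35. Euclid's algorithm: 35 = 1·26 + 9, 26 = 2·9 + 8, 9 = 1·8 + 1; back-substituting gives 1 = 31·26 − 23·35, so 26⁻¹ ≡ 31 (mod 35).
Then y ↦ 31(y − 9) is a two-sided inverse to T, so every y ∈ ℤ/35ℤ has a preimage.
Thus T is surjective.
Since T is surjective, we find T⁻¹(23): we need 26x ≡ 23 − 9 ≡ 14 (mod 35). Using 26⁻¹ = 31: x ≡ 31·14 = 434 = 12·35 + 14, so x = 14.
Check: T(14) = 26·14 + 9 = 373 = 10·35 + 23 ≡ 23 (mod 35).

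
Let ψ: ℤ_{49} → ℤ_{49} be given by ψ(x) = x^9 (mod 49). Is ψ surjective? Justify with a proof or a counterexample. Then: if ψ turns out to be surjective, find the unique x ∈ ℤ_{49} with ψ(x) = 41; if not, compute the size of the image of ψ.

ψ(3): Repeated squaring mod 49: 3^1 ≡ 3, 3^2 ≡ 3² = 9, 3^4 ≡ 9² = 81 ≡ 32, 3^8 ≡ 32² = 1024 ≡ 44. Since 9 = 8 + 1, 3^9 ≡ 44·3: 44·3 = 132 ≡ 34. So 3^9 ≡ 34 (mod 49).
ψ(5): Repeated squaring mod 49: 5^1 ≡ 5, 5^2 ≡ 5² = 25, 5^4 ≡ 25² = 625 ≡ 37, 5^8 ≡ 37² = 1369 ≡ 46. Since 9 = 8 + 1, 5^9 ≡ 46·5: 46·5 = 230 ≡ 34. So 5^9 ≡ 34 (mod 49).
So ψ(3) = ψ(5) = 34 while 3 ≠ 5, so ψ is not injective.
A non-injective map from the 49-element set ℤ_{49} to itself takes at most 48 distinct values, so it cannot be surjective. Therefore ψ is not surjective.
Since ψ is not surjective, we determine |image(ψ)|. Computing x^9 mod 49 for each x (by repeated squaring, reducing mod 49 at every step), the values ψ(0), ψ(1), …, ψ(48) are: 0, 1, 22, 34, 43, 34, 13, 0, 15, 29, 13, 22, 41, 27, 0, 29, 36, 41, 1, 48, 41, 0, 43, 43, 20, 29, 6, 6, 0, 8, 1, 48, 8, 13, 20, 0, 22, 8, 27, 36, 20, 34, 0, 36, 15, 6, 15, 27, 48.
The distinct values are {0, 1, 6, 8, 13, 15, 20, 22, 27, 29, 34, 36, 41, 43, 48}; there are 15 of them.

15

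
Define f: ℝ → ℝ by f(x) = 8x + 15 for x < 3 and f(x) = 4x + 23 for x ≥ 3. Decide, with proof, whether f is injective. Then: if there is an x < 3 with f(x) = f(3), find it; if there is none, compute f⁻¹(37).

Both pieces are strictly increasing (slopes 8 and 4), so each is injective on its own interval.
The left piece maps (−∞, 3) onto (−∞, 39); the right piece maps [3, ∞) onto [35, ∞).
These images overlap. In particular f(3) = 35 (right piece), and solving 8x + 15 = 35 on the left piece gives x = 5/2 < 3.
So f(5/2) = f(3) with 5/2 ≠ 3, and f is not injective. This x = 5/2 is the requested value below 3.

5/2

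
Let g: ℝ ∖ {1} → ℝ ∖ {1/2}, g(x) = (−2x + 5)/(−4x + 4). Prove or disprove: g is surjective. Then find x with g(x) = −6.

For any y ≠ 1/2, solving y(−4x + 4) = −2x + 5 for x gives a well-defined x ≠ 1. So g is surjective.
Solving g(x) = −6: cross-multiplying gives −2x + 5 = −6(−4x + 4), which rearranges to −26x = −29, so x = 29/26.

29/26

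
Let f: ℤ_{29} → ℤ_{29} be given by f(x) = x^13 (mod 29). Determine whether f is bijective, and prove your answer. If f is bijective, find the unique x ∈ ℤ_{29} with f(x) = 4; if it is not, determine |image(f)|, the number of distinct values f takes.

22

Since 29 is prime, the nonzero elements of ℤ_{29} form a cyclic group of order 28.
As gcd(13, 28) = 1, raising to the 13th power is a bijection on this group: if a^13 ≡ b^13 then (ab^{−1})^13 = 1, and the only element of order dividing gcd(13, 28) = 1 is 1, so a = b.
With f(0) = 0 this makes f injective on all of ℤ_{29}, hence bijective (finite equal-size domain and codomain). In particular f is bijective.
Since f is bijective, we find the preimage of 4. The inverse of x ↦ x^13 on (ℤ_{29})^× is x ↦ x^13, because 13·13 = 169 = 6·28 + 1 ≡ 1 (mod 28) and x^{28} = 1 for x ≠ 0 (Fermat). So f⁻¹(4) = 4^13 mod 29.
Repeated squaring mod 29: 4^1 ≡ 4, 4^2 ≡ 4² = 16, 4^4 ≡ 16² = 256 ≡ 24, 4^8 ≡ 24² = 576 ≡ 25. Since 13 = 8 + 4 + 1, 4^13 ≡ 25·24·4: 25·24 = 600 ≡ 20, then 20·4 = 80 ≡ 22. So 4^13 ≡ 22 (mod 29).
Hence f⁻¹(4) = 22.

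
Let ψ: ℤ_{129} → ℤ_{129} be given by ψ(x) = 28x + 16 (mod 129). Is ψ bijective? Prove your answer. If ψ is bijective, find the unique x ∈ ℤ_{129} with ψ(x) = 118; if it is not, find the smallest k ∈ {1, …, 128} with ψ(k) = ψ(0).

105

If ψ(a) = ψ(b), then 28a ≡ 28b (mod 129). Because gcd(28, 129) = 1, we may cancel 28 to get a ≡ b (mod 129).
We now compute 28⁻¹ mod 129 explicitly. Euclid's algorithm: 129 = 4·28 + 17, 28 = 1·17 + 11, 17 = 1·11 + 6, 11 = 1·6 + 5, 6 = 1·5 + 1; back-substituting gives 1 = 106·28 − 23·129, so 28⁻¹ ≡ 106 (mod 129).
For any y ∈ ℤ_{129}, x = 106(y − 16) mod 129 satisfies ψ(x) = 28·106(y − 16) + 16 ≡ y (since 28·106 ≡ 1 mod 129). So every y has a preimage.
Therefore ψ is bijective.
Since ψ is bijective, we compute ψ⁻¹(118): solve 28x + 16 ≡ 118 (mod 129), i.e. 28x ≡ 102 (mod 129).
Multiplying by 28⁻¹ = 106 gives x ≡ 106·102 = 10812 = 83·129 + 105 ≡ 105 (mod 129).
Check: ψ(105) = 28·105 + 16 = 2956 = 22·129 + 118 ≡ 118 (mod 129).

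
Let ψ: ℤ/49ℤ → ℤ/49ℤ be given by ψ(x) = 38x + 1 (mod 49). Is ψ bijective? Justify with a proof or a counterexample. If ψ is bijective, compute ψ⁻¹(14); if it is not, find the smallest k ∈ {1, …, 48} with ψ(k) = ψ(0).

30

Suppose ψ(a) = ψ(b) in ℤ/49ℤ. Then 38a + 1 ≡ 38b + 1 (mod 49), therefore 38(a − b) ≡ 0 (mod 49).
Since gcd(38, 49) = 1, 38 is invertible modulo 49, thus a − b ≡ 0 (mod 49), i.e. a = b.
We now compute 38⁻¹ mod 49 explicitly. Euclid's algorithm: 49 = 1·38 + 11, 38 = 3·11 + 5, 11 = 2·5 + 1; back-substituting gives 1 = 40·38 − 31·49, so 38⁻¹ ≡ 40 (mod 49).
For any y ∈ ℤ/49ℤ, x = 40(y − 1) mod 49 satisfies ψ(x) = 38·40(y − 1) + 1 ≡ y (since 38·40 ≡ 1 mod 49). So every y has a preimage.
So ψ is bijective.
Since ψ is bijective, we find ψ⁻¹(14): we need 38x ≡ 14 − 1 ≡ 13 (mod 49). Using 38⁻¹ = 40: x ≡ 40·13 = 520 = 10·49 + 30, so x = 30.
Check: ψ(30) = 38·30 + 1 = 1141 = 23·49 + 14 ≡ 14 (mod 49).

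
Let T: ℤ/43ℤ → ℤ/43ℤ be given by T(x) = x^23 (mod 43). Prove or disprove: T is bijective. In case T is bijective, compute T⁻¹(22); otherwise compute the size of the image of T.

Since 43 is prime, the nonzero elements of ℤ/43ℤ form a cyclic group of order 42.
As gcd(23, 42) = 1, raising to the 23rd power is a bijection on this group: if s^23 ≡ t^23 then (st^{−1})^23 = 1, and the only element of order dividing gcd(23, 42) = 1 is 1, so s = t.
With T(0) = 0 this makes T injective on all of ℤ/43ℤ, hence bijective (finite equal-size domain and codomain). In particular T is bijective.
Since T is bijective, we find the preimage of 22. The inverse of x ↦ x^23 on (ℤ/43ℤ)^× is x ↦ x^11, because 23·11 = 253 = 6·42 + 1 ≡ 1 (mod 42) and x^{42} = 1 for x ≠ 0 (Fermat). So T⁻¹(22) = 22^11 mod 43.
Repeated squaring mod 43: 22^1 ≡ 22, 22^2 ≡ 22² = 484 ≡ 11, 22^4 ≡ 11² = 121 ≡ 35, 22^8 ≡ 35² = 1225 ≡ 21. Since 11 = 8 + 2 + 1, 22^11 ≡ 21·11·22: 21·11 = 231 ≡ 16, then 16·22 = 352 ≡ 8. So 22^11 ≡ 8 (mod 43).
Hence T⁻¹(22) = 8.

8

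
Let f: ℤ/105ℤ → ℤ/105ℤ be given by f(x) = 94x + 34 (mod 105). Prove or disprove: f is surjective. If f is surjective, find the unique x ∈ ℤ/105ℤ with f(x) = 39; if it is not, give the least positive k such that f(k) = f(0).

Since gcd(94, 105) = 1, 94 is invertible modulo 105. Euclid's algorithm: 105 = 1·94 + 11, 94 = 8·11 + 6, 11 = 1·6 + 5, 6 = 1·5 + 1; back-substituting gives 1 = 19·94 − 17·105, so 94⁻¹ ≡ 19 (mod 105).
Then y ↦ 19(y − 34) is a two-sided inverse to f, so every y ∈ ℤ/105ℤ has a preimage.
Therefore f is surjective.
Since f is surjective, we find f⁻¹(39): we need 94x ≡ 39 − 34 ≡ 5 (mod 105). Using 94⁻¹ = 19: x ≡ 19·5 = 95, so x = 95.
Check: f(95) = 94·95 + 34 = 8964 = 85·105 + 39 ≡ 39 (mod 105).

95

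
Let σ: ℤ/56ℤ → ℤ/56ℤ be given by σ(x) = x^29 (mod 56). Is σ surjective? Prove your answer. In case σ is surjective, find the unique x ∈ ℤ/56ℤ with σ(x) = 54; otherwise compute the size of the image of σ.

σ(0) = 0^29 = 0.
σ(14): Repeated squaring mod 56: 14^1 ≡ 14, 14^2 ≡ 14² = 196 ≡ 28, 14^4 ≡ 28² = 784 ≡ 0, 14^8 ≡ 0² = 0, 14^16 ≡ 0² = 0. Since 29 = 16 + 8 + 4 + 1, 14^29 ≡ 0·0·0·14: 0·0 = 0, then 0·0 = 0, then 0·14 = 0. So 14^29 ≡ 0 (mod 56).
So σ(0) = σ(14) = 0 while 0 ≠ 14, thus σ is not injective.
A non-injective map from the 56-element set ℤ/56ℤ to itself takes at most 55 distinct values, so it cannot be surjective. Therefore σ is not surjective.
Since σ is not surjective, we determine |image(σ)|. Computing x^29 mod 56 for each x (by repeated squaring, reducing mod 56 at every step), the values σ(0), σ(1), …, σ(55) are: 0, 1, 32, 19, 16, 45, 48, 7, 8, 25, 40, 51, 24, 13, 0, 15, 32, 33, 16, 3, 48, 21, 8, 39, 40, 9, 24, 27, 0, 29, 32, 47, 16, 17, 48, 35, 8, 53, 40, 23, 24, 41, 0, 43, 32, 5, 16, 31, 48, 49, 8, 11, 40, 37, 24, 55.
The distinct values are {0, 1, 3, 5, 7, 8, 9, 11, 13, 15, 16, 17, 19, 21, 23, 24, 25, 27, 29, 31, 32, 33, 35, 37, 39, 40, 41, 43, 45, 47, 48, 49, 51, 53, 55}; there are 35 of them.

35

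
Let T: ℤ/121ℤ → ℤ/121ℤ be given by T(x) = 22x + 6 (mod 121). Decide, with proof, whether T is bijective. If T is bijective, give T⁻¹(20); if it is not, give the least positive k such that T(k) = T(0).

Recall: injectivity means: for all u, v in the domain, T(u) = T(v) implies u = v.
We have gcd(22, 121) = 11 > 1. Taking u = 0 and v = 11: T(0) = 6 and T(11) = 22·11 + 6 = 248 ≡ 6 (mod 121).
So T(0) = T(11) while 0 ≠ 11, therefore T is not injective, hence not bijective.
Since T is not bijective, we find the least positive k with T(k) = T(0): this means 22k ≡ 0 (mod 121), i.e. 121 ∣ 22k. Since gcd(22, 121) = 11, dividing through by 11 this holds exactly when 11 ∣ 2k, and as gcd(2, 11) = 1, exactly when 11 ∣ k.
The smallest positive such k is 11.

11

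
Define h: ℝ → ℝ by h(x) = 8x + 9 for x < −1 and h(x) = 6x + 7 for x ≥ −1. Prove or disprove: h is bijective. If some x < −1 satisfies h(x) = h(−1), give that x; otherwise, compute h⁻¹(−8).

-17/8

Both pieces are strictly increasing (slopes 8 and 6), so each is injective on its own interval.
The left piece maps (−∞, −1) onto (−∞, 1); the right piece maps [−1, ∞) onto [1, ∞).
Since 1 = 1, the images partition ℝ: h is injective and surjective, hence bijective.
Because the two images are disjoint, no x < −1 has h(x) = h(−1), so we compute h⁻¹(−8): −8 lies in (−∞, 1), so solve 8x + 9 = −8: x = (−8 − 9)/8 = −17/8.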